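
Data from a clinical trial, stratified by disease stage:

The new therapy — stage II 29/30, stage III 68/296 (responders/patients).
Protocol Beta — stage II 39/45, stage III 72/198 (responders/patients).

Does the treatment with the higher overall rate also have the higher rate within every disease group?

Stage II: the new therapy 29/30 = 96.7%, Protocol Beta 39/45 = 86.7% → the new therapy
Stage III: the new therapy 68/296 = 23.0%, Protocol Beta 72/198 = 36.4% → Protocol Beta
Overall: the new therapy 97/326 = 29.8%, Protocol Beta 111/243 = 45.7% → Protocol Beta
Neither sweeps: the new therapy wins 1 of 2 groups, Protocol Beta wins 1. Protocol Beta wins overall but not every group — no Simpson reversal.

No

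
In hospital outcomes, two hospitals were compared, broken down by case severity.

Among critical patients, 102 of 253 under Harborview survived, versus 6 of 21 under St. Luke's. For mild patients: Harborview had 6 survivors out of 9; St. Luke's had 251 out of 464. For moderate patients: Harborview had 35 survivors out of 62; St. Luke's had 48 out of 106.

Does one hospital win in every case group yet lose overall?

Critical: Harborview 102/253 = 40.3%, St. Luke's 6/21 = 28.6% → Harborview
Mild: Harborview 6/9 = 66.7%, St. Luke's 251/464 = 54.1% → Harborview
Moderate: Harborview 35/62 = 56.5%, St. Luke's 48/106 = 45.3% → Harborview
Overall: Harborview 143/324 = 44.1%, St. Luke's 305/591 = 51.6% → St. Luke's
Harborview wins each case group but St. Luke's wins overall — the comparison reverses. Harborview's patients skew toward critical, which has a lower base rate.

Yes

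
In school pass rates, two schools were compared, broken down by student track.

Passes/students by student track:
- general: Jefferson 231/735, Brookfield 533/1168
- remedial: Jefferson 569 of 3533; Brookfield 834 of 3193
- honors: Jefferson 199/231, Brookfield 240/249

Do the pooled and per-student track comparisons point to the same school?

Yes

General: Jefferson 231/735 = 31.4%, Brookfield 533/1168 = 45.6% → Brookfield
Remedial: Jefferson 569/3533 = 16.1%, Brookfield 834/3193 = 26.1% → Brookfield
Honors: Jefferson 199/231 = 86.1%, Brookfield 240/249 = 96.4% → Brookfield
Overall: Jefferson 999/4499 = 22.2%, Brookfield 1607/4610 = 34.9% → Brookfield
Brookfield wins overall and in every student group — no reversal.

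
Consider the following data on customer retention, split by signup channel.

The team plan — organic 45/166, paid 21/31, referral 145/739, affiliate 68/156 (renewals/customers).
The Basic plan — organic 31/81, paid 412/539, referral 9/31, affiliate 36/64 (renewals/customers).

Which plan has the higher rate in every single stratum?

the Basic plan

Organic: the team plan 45/166 = 27.1%, the Basic plan 31/81 = 38.3% → the Basic plan
Paid: the team plan 21/31 = 67.7%, the Basic plan 412/539 = 76.4% → the Basic plan
Referral: the team plan 145/739 = 19.6%, the Basic plan 9/31 = 29.0% → the Basic plan
Affiliate: the team plan 68/156 = 43.6%, the Basic plan 36/64 = 56.2% → the Basic plan
The Basic plan has the higher rate in all 4 groups.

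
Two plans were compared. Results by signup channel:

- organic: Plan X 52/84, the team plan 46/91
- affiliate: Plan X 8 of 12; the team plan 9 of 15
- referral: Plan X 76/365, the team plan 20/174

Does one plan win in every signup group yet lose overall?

Organic: Plan X 52/84 = 61.9%, the team plan 46/91 = 50.5% → Plan X
Affiliate: Plan X 8/12 = 66.7%, the team plan 9/15 = 60.0% → Plan X
Referral: Plan X 76/365 = 20.8%, the team plan 20/174 = 11.5% → Plan X
Overall: Plan X 136/461 = 29.5%, the team plan 75/280 = 26.8% → Plan X
Plan X wins overall and in every signup group — no reversal.

No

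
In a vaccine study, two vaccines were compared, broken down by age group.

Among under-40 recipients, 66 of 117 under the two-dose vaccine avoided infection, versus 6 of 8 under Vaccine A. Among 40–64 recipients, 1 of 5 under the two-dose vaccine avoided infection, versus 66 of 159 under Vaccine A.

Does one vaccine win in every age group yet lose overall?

Yes

Under-40: the two-dose vaccine 66/117 = 56.4%, Vaccine A 6/8 = 75.0% → Vaccine A
40–64: the two-dose vaccine 1/5 = 20.0%, Vaccine A 66/159 = 41.5% → Vaccine A
Overall: the two-dose vaccine 67/122 = 54.9%, Vaccine A 72/167 = 43.1% → the two-dose vaccine
Vaccine A wins each age group but the two-dose vaccine wins overall — the comparison reverses. Vaccine A's recipients skew toward 40–64, which has a lower base rate.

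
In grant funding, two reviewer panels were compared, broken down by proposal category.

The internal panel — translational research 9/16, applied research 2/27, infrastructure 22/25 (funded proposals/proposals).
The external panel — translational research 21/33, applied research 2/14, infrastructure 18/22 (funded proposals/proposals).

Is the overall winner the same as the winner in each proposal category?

No

Translational research: the internal panel 9/16 = 56.2%, the external panel 21/33 = 63.6% → the external panel
Applied research: the internal panel 2/27 = 7.4%, the external panel 2/14 = 14.3% → the external panel
Infrastructure: the internal panel 22/25 = 88.0%, the external panel 18/22 = 81.8% → the internal panel
Overall: the internal panel 33/68 = 48.5%, the external panel 41/69 = 59.4% → the external panel
Neither sweeps: the internal panel wins 1 of 3 groups, the external panel wins 2. The external panel wins overall but not every group — no Simpson reversal.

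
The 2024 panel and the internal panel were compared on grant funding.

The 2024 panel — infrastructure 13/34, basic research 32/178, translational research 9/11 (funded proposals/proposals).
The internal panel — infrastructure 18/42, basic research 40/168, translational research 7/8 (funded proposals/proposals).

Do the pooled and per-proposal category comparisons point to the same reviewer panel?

Yes

Infrastructure: the 2024 panel 13/34 = 38.2%, the internal panel 18/42 = 42.9% → the internal panel
Basic research: the 2024 panel 32/178 = 18.0%, the internal panel 40/168 = 23.8% → the internal panel
Translational research: the 2024 panel 9/11 = 81.8%, the internal panel 7/8 = 87.5% → the internal panel
Overall: the 2024 panel 54/223 = 24.2%, the internal panel 65/218 = 29.8% → the internal panel
The internal panel wins overall and in every proposal group — no reversal.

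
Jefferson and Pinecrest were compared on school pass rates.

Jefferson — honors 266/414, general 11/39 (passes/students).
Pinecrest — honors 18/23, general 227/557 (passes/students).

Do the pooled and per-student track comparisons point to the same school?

Honors: Jefferson 266/414 = 64.3%, Pinecrest 18/23 = 78.3% → Pinecrest
General: Jefferson 11/39 = 28.2%, Pinecrest 227/557 = 40.8% → Pinecrest
Overall: Jefferson 277/453 = 61.1%, Pinecrest 245/580 = 42.2% → Jefferson
Pinecrest wins each student group but Jefferson wins overall — the comparison reverses. Pinecrest's students skew toward general, which has a lower base rate.

No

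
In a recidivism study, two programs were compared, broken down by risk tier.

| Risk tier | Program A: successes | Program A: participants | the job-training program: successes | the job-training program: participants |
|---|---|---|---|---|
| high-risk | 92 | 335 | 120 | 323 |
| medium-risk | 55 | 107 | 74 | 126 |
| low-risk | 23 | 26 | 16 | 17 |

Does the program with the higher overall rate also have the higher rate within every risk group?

High-risk: Program A 92/335 = 27.5%, the job-training program 120/323 = 37.2% → the job-training program
Medium-risk: Program A 55/107 = 51.4%, the job-training program 74/126 = 58.7% → the job-training program
Low-risk: Program A 23/26 = 88.5%, the job-training program 16/17 = 94.1% → the job-training program
Overall: Program A 170/468 = 36.3%, the job-training program 210/466 = 45.1% → the job-training program
The job-training program wins overall and in every risk group — no reversal.

Yes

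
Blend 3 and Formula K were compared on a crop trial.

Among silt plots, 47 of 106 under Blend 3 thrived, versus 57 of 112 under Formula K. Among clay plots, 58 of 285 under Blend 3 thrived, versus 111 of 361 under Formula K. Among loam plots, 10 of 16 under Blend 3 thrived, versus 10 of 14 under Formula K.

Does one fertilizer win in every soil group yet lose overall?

Silt: Blend 3 47/106 = 44.3%, Formula K 57/112 = 50.9% → Formula K
Clay: Blend 3 58/285 = 20.4%, Formula K 111/361 = 30.7% → Formula K
Loam: Blend 3 10/16 = 62.5%, Formula K 10/14 = 71.4% → Formula K
Overall: Blend 3 115/407 = 28.3%, Formula K 178/487 = 36.6% → Formula K
Formula K wins overall and in every soil group — no reversal.

No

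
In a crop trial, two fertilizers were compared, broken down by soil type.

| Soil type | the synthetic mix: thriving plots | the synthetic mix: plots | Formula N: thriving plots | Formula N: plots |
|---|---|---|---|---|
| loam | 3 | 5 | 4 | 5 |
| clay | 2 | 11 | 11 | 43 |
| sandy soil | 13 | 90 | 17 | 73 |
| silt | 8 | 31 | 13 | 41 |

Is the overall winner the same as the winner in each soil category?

Yes

Loam: the synthetic mix 3/5 = 60.0%, Formula N 4/5 = 80.0% → Formula N
Clay: the synthetic mix 2/11 = 18.2%, Formula N 11/43 = 25.6% → Formula N
Sandy soil: the synthetic mix 13/90 = 14.4%, Formula N 17/73 = 23.3% → Formula N
Silt: the synthetic mix 8/31 = 25.8%, Formula N 13/41 = 31.7% → Formula N
Overall: the synthetic mix 26/137 = 19.0%, Formula N 45/162 = 27.8% → Formula N
Formula N wins overall and in every soil group — no reversal.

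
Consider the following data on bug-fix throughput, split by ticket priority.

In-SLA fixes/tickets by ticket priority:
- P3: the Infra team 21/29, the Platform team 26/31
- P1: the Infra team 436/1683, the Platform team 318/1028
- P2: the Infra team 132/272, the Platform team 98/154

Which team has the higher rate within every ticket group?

P3: the Infra team 21/29 = 72.4%, the Platform team 26/31 = 83.9% → the Platform team
P1: the Infra team 436/1683 = 25.9%, the Platform team 318/1028 = 30.9% → the Platform team
P2: the Infra team 132/272 = 48.5%, the Platform team 98/154 = 63.6% → the Platform team
The Platform team has the higher rate in all 3 groups.

the Platform team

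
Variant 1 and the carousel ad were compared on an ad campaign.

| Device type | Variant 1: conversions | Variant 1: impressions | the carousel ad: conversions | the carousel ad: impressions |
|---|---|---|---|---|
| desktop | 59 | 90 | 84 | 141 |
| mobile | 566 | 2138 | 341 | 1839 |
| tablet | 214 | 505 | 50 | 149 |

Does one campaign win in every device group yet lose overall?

No

Desktop: Variant 1 59/90 = 65.6%, the carousel ad 84/141 = 59.6% → Variant 1
Mobile: Variant 1 566/2138 = 26.5%, the carousel ad 341/1839 = 18.5% → Variant 1
Tablet: Variant 1 214/505 = 42.4%, the carousel ad 50/149 = 33.6% → Variant 1
Overall: Variant 1 839/2733 = 30.7%, the carousel ad 475/2129 = 22.3% → Variant 1
Variant 1 wins overall and in every device group — no reversal.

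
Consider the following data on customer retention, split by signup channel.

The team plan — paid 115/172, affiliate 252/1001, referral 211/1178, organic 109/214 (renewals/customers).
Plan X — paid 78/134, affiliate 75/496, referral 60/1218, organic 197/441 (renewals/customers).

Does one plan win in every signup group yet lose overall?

Paid: the team plan 115/172 = 66.9%, Plan X 78/134 = 58.2% → the team plan
Affiliate: the team plan 252/1001 = 25.2%, Plan X 75/496 = 15.1% → the team plan
Referral: the team plan 211/1178 = 17.9%, Plan X 60/1218 = 4.9% → the team plan
Organic: the team plan 109/214 = 50.9%, Plan X 197/441 = 44.7% → the team plan
Overall: the team plan 687/2565 = 26.8%, Plan X 410/2289 = 17.9% → the team plan
The team plan wins overall and in every signup group — no reversal.

No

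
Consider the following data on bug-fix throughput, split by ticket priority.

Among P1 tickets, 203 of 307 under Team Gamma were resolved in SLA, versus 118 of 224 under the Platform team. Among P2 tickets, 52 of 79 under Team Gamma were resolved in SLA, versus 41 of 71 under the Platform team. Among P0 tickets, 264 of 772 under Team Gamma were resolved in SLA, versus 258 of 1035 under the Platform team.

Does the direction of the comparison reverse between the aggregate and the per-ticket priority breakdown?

P1: Team Gamma 203/307 = 66.1%, the Platform team 118/224 = 52.7% → Team Gamma
P2: Team Gamma 52/79 = 65.8%, the Platform team 41/71 = 57.7% → Team Gamma
P0: Team Gamma 264/772 = 34.2%, the Platform team 258/1035 = 24.9% → Team Gamma
Overall: Team Gamma 519/1158 = 44.8%, the Platform team 417/1330 = 31.4% → Team Gamma
Team Gamma wins overall and in every ticket group — no reversal.

No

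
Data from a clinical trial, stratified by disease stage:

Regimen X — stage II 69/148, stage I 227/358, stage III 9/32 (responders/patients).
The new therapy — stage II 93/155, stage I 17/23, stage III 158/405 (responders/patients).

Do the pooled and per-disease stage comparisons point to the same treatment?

No

Stage II: Regimen X 69/148 = 46.6%, the new therapy 93/155 = 60.0% → the new therapy
Stage I: Regimen X 227/358 = 63.4%, the new therapy 17/23 = 73.9% → the new therapy
Stage III: Regimen X 9/32 = 28.1%, the new therapy 158/405 = 39.0% → the new therapy
Overall: Regimen X 305/538 = 56.7%, the new therapy 268/583 = 46.0% → Regimen X
The new therapy wins each disease group but Regimen X wins overall — the comparison reverses. The new therapy's patients skew toward stage III, which has a lower base rate.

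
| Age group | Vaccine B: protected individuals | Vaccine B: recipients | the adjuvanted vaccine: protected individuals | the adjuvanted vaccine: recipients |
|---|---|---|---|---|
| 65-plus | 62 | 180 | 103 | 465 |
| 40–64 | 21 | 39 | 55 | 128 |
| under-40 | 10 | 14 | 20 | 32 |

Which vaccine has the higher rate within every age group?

Vaccine B

65-plus: Vaccine B 62/180 = 34.4%, the adjuvanted vaccine 103/465 = 22.2% → Vaccine B
40–64: Vaccine B 21/39 = 53.8%, the adjuvanted vaccine 55/128 = 43.0% → Vaccine B
Under-40: Vaccine B 10/14 = 71.4%, the adjuvanted vaccine 20/32 = 62.5% → Vaccine B
Vaccine B has the higher rate in all 3 groups.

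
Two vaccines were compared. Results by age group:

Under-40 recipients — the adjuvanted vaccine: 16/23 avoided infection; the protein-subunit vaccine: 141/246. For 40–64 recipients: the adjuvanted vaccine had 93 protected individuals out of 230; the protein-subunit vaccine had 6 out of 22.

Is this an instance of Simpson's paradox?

Under-40: the adjuvanted vaccine 16/23 = 69.6%, the protein-subunit vaccine 141/246 = 57.3% → the adjuvanted vaccine
40–64: the adjuvanted vaccine 93/230 = 40.4%, the protein-subunit vaccine 6/22 = 27.3% → the adjuvanted vaccine
Overall: the adjuvanted vaccine 109/253 = 43.1%, the protein-subunit vaccine 147/268 = 54.9% → the protein-subunit vaccine
The adjuvanted vaccine wins each age group but the protein-subunit vaccine wins overall — the comparison reverses. The adjuvanted vaccine's recipients skew toward 40–64, which has a lower base rate.

Yes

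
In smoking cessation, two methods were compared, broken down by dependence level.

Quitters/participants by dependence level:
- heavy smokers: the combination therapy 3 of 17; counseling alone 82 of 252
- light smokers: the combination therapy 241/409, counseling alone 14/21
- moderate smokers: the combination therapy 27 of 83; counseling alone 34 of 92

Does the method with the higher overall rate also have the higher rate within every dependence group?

Heavy smokers: the combination therapy 3/17 = 17.6%, counseling alone 82/252 = 32.5% → counseling alone
Light smokers: the combination therapy 241/409 = 58.9%, counseling alone 14/21 = 66.7% → counseling alone
Moderate smokers: the combination therapy 27/83 = 32.5%, counseling alone 34/92 = 37.0% → counseling alone
Overall: the combination therapy 271/509 = 53.2%, counseling alone 130/365 = 35.6% → the combination therapy
Counseling alone wins each dependence group but the combination therapy wins overall — the comparison reverses. Counseling alone's participants skew toward heavy smokers, which has a lower base rate.

No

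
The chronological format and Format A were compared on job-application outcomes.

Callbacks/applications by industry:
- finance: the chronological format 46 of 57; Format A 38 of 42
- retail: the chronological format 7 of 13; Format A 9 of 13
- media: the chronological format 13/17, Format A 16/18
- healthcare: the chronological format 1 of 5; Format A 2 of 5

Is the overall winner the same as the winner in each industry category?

Yes

Finance: the chronological format 46/57 = 80.7%, Format A 38/42 = 90.5% → Format A
Retail: the chronological format 7/13 = 53.8%, Format A 9/13 = 69.2% → Format A
Media: the chronological format 13/17 = 76.5%, Format A 16/18 = 88.9% → Format A
Healthcare: the chronological format 1/5 = 20.0%, Format A 2/5 = 40.0% → Format A
Overall: the chronological format 67/92 = 72.8%, Format A 65/78 = 83.3% → Format A
Format A wins overall and in every industry group — no reversal.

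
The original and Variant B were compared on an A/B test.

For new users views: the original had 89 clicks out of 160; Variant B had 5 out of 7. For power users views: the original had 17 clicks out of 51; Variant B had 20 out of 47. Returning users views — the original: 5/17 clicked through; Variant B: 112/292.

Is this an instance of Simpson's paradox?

Yes

New users: the original 89/160 = 55.6%, Variant B 5/7 = 71.4% → Variant B
Power users: the original 17/51 = 33.3%, Variant B 20/47 = 42.6% → Variant B
Returning users: the original 5/17 = 29.4%, Variant B 112/292 = 38.4% → Variant B
Overall: the original 111/228 = 48.7%, Variant B 137/346 = 39.6% → the original
Variant B wins each user group but the original wins overall — the comparison reverses. Variant B's views skew toward returning users, which has a lower base rate.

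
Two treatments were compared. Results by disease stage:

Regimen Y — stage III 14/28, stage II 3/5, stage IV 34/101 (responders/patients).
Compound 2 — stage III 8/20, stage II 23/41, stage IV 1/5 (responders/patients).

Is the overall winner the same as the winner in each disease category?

Stage III: Regimen Y 14/28 = 50.0%, Compound 2 8/20 = 40.0% → Regimen Y
Stage II: Regimen Y 3/5 = 60.0%, Compound 2 23/41 = 56.1% → Regimen Y
Stage IV: Regimen Y 34/101 = 33.7%, Compound 2 1/5 = 20.0% → Regimen Y
Overall: Regimen Y 51/134 = 38.1%, Compound 2 32/66 = 48.5% → Compound 2
Regimen Y wins each disease group but Compound 2 wins overall — the comparison reverses. Regimen Y's patients skew toward stage IV, which has a lower base rate.

No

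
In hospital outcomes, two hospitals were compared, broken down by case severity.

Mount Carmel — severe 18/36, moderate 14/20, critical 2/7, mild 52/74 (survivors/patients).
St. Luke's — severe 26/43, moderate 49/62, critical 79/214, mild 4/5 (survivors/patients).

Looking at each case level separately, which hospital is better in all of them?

St. Luke's

Severe: Mount Carmel 18/36 = 50.0%, St. Luke's 26/43 = 60.5% → St. Luke's
Moderate: Mount Carmel 14/20 = 70.0%, St. Luke's 49/62 = 79.0% → St. Luke's
Critical: Mount Carmel 2/7 = 28.6%, St. Luke's 79/214 = 36.9% → St. Luke's
Mild: Mount Carmel 52/74 = 70.3%, St. Luke's 4/5 = 80.0% → St. Luke's
St. Luke's has the higher rate in all 4 groups.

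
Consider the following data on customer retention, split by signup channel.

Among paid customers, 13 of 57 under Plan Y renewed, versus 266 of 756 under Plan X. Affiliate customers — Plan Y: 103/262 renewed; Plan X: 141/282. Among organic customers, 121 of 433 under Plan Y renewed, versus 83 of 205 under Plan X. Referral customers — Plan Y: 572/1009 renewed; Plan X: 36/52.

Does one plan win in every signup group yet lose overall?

Paid: Plan Y 13/57 = 22.8%, Plan X 266/756 = 35.2% → Plan X
Affiliate: Plan Y 103/262 = 39.3%, Plan X 141/282 = 50.0% → Plan X
Organic: Plan Y 121/433 = 27.9%, Plan X 83/205 = 40.5% → Plan X
Referral: Plan Y 572/1009 = 56.7%, Plan X 36/52 = 69.2% → Plan X
Overall: Plan Y 809/1761 = 45.9%, Plan X 526/1295 = 40.6% → Plan Y
Plan X wins each signup group but Plan Y wins overall — the comparison reverses. Plan X's customers skew toward paid, which has a lower base rate.

Yes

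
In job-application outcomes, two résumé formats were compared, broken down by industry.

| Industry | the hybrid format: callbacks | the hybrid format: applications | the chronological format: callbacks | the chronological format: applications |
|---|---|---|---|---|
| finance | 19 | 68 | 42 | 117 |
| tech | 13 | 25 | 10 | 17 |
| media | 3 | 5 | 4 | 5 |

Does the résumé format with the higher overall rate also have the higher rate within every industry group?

Yes

Finance: the hybrid format 19/68 = 27.9%, the chronological format 42/117 = 35.9% → the chronological format
Tech: the hybrid format 13/25 = 52.0%, the chronological format 10/17 = 58.8% → the chronological format
Media: the hybrid format 3/5 = 60.0%, the chronological format 4/5 = 80.0% → the chronological format
Overall: the hybrid format 35/98 = 35.7%, the chronological format 56/139 = 40.3% → the chronological format
The chronological format wins overall and in every industry group — no reversal.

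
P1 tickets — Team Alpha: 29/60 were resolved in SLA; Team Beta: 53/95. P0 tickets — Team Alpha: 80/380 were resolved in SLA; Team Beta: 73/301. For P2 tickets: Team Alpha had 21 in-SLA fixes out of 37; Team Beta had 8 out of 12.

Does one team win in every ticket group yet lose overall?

No

P1: Team Alpha 29/60 = 48.3%, Team Beta 53/95 = 55.8% → Team Beta
P0: Team Alpha 80/380 = 21.1%, Team Beta 73/301 = 24.3% → Team Beta
P2: Team Alpha 21/37 = 56.8%, Team Beta 8/12 = 66.7% → Team Beta
Overall: Team Alpha 130/477 = 27.3%, Team Beta 134/408 = 32.8% → Team Beta
Team Beta wins overall and in every ticket group — no reversal.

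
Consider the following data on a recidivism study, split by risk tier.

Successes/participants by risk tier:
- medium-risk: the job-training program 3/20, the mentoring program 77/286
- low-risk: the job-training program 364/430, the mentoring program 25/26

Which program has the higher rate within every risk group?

Medium-risk: the job-training program 3/20 = 15.0%, the mentoring program 77/286 = 26.9% → the mentoring program
Low-risk: the job-training program 364/430 = 84.7%, the mentoring program 25/26 = 96.2% → the mentoring program
The mentoring program has the higher rate in both groups.

the mentoring program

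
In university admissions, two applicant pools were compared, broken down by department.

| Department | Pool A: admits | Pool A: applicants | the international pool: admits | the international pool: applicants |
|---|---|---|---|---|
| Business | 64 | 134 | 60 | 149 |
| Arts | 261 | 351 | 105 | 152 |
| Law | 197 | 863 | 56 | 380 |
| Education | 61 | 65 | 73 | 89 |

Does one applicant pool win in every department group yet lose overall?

No

Business: Pool A 64/134 = 47.8%, the international pool 60/149 = 40.3% → Pool A
Arts: Pool A 261/351 = 74.4%, the international pool 105/152 = 69.1% → Pool A
Law: Pool A 197/863 = 22.8%, the international pool 56/380 = 14.7% → Pool A
Education: Pool A 61/65 = 93.8%, the international pool 73/89 = 82.0% → Pool A
Overall: Pool A 583/1413 = 41.3%, the international pool 294/770 = 38.2% → Pool A
Pool A wins overall and in every department group — no reversal.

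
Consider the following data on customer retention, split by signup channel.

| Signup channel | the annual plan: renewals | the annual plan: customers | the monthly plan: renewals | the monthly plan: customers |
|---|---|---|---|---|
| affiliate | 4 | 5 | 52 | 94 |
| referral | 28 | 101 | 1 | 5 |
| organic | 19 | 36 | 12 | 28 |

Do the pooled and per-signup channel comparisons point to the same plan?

Affiliate: the annual plan 4/5 = 80.0%, the monthly plan 52/94 = 55.3% → the annual plan
Referral: the annual plan 28/101 = 27.7%, the monthly plan 1/5 = 20.0% → the annual plan
Organic: the annual plan 19/36 = 52.8%, the monthly plan 12/28 = 42.9% → the annual plan
Overall: the annual plan 51/142 = 35.9%, the monthly plan 65/127 = 51.2% → the monthly plan
The annual plan wins each signup group but the monthly plan wins overall — the comparison reverses. The annual plan's customers skew toward referral, which has a lower base rate.

No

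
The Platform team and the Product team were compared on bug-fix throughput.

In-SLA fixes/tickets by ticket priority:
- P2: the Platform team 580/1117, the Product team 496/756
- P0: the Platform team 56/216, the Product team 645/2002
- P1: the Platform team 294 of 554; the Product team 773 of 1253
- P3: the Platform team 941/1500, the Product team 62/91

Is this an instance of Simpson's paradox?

Yes

P2: the Platform team 580/1117 = 51.9%, the Product team 496/756 = 65.6% → the Product team
P0: the Platform team 56/216 = 25.9%, the Product team 645/2002 = 32.2% → the Product team
P1: the Platform team 294/554 = 53.1%, the Product team 773/1253 = 61.7% → the Product team
P3: the Platform team 941/1500 = 62.7%, the Product team 62/91 = 68.1% → the Product team
Overall: the Platform team 1871/3387 = 55.2%, the Product team 1976/4102 = 48.2% → the Platform team
The Product team wins each ticket group but the Platform team wins overall — the comparison reverses. The Product team's tickets skew toward P0, which has a lower base rate.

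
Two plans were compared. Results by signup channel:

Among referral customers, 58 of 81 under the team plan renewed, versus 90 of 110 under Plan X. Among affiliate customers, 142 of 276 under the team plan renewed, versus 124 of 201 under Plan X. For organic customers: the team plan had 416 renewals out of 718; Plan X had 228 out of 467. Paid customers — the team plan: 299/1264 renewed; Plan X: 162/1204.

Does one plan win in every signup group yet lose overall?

No

Referral: the team plan 58/81 = 71.6%, Plan X 90/110 = 81.8% → Plan X
Affiliate: the team plan 142/276 = 51.4%, Plan X 124/201 = 61.7% → Plan X
Organic: the team plan 416/718 = 57.9%, Plan X 228/467 = 48.8% → the team plan
Paid: the team plan 299/1264 = 23.7%, Plan X 162/1204 = 13.5% → the team plan
Overall: the team plan 915/2339 = 39.1%, Plan X 604/1982 = 30.5% → the team plan
Neither sweeps: the team plan wins 2 of 4 groups, Plan X wins 2. The team plan wins overall but not every group — no Simpson reversal.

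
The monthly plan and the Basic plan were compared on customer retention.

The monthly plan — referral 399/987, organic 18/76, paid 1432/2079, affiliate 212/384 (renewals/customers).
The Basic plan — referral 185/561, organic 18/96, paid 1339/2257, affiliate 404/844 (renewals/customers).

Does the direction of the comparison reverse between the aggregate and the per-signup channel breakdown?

Referral: the monthly plan 399/987 = 40.4%, the Basic plan 185/561 = 33.0% → the monthly plan
Organic: the monthly plan 18/76 = 23.7%, the Basic plan 18/96 = 18.8% → the monthly plan
Paid: the monthly plan 1432/2079 = 68.9%, the Basic plan 1339/2257 = 59.3% → the monthly plan
Affiliate: the monthly plan 212/384 = 55.2%, the Basic plan 404/844 = 47.9% → the monthly plan
Overall: the monthly plan 2061/3526 = 58.5%, the Basic plan 1946/3758 = 51.8% → the monthly plan
The monthly plan wins overall and in every signup group — no reversal.

No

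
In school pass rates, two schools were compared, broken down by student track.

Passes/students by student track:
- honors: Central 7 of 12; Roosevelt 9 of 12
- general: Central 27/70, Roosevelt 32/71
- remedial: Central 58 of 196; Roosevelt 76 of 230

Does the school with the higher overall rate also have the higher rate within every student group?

Yes

Honors: Central 7/12 = 58.3%, Roosevelt 9/12 = 75.0% → Roosevelt
General: Central 27/70 = 38.6%, Roosevelt 32/71 = 45.1% → Roosevelt
Remedial: Central 58/196 = 29.6%, Roosevelt 76/230 = 33.0% → Roosevelt
Overall: Central 92/278 = 33.1%, Roosevelt 117/313 = 37.4% → Roosevelt
Roosevelt wins overall and in every student group — no reversal.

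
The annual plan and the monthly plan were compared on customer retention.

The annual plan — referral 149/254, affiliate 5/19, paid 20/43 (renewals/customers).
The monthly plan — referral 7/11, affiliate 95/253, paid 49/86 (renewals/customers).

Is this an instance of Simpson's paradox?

Referral: the annual plan 149/254 = 58.7%, the monthly plan 7/11 = 63.6% → the monthly plan
Affiliate: the annual plan 5/19 = 26.3%, the monthly plan 95/253 = 37.5% → the monthly plan
Paid: the annual plan 20/43 = 46.5%, the monthly plan 49/86 = 57.0% → the monthly plan
Overall: the annual plan 174/316 = 55.1%, the monthly plan 151/350 = 43.1% → the annual plan
The monthly plan wins each signup group but the annual plan wins overall — the comparison reverses. The monthly plan's customers skew toward affiliate, which has a lower base rate.

Yes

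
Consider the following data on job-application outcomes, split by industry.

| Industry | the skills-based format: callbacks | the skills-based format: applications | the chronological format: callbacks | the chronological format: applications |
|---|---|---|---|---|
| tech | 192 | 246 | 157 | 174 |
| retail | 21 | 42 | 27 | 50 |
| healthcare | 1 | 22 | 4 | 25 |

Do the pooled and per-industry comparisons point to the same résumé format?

Tech: the skills-based format 192/246 = 78.0%, the chronological format 157/174 = 90.2% → the chronological format
Retail: the skills-based format 21/42 = 50.0%, the chronological format 27/50 = 54.0% → the chronological format
Healthcare: the skills-based format 1/22 = 4.5%, the chronological format 4/25 = 16.0% → the chronological format
Overall: the skills-based format 214/310 = 69.0%, the chronological format 188/249 = 75.5% → the chronological format
The chronological format wins overall and in every industry group — no reversal.

Yes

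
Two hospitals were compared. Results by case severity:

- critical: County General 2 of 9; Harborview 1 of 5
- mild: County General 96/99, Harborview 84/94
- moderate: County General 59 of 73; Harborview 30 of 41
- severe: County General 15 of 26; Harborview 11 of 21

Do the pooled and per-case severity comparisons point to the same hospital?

Critical: County General 2/9 = 22.2%, Harborview 1/5 = 20.0% → County General
Mild: County General 96/99 = 97.0%, Harborview 84/94 = 89.4% → County General
Moderate: County General 59/73 = 80.8%, Harborview 30/41 = 73.2% → County General
Severe: County General 15/26 = 57.7%, Harborview 11/21 = 52.4% → County General
Overall: County General 172/207 = 83.1%, Harborview 126/161 = 78.3% → County General
County General wins overall and in every case group — no reversal.

Yes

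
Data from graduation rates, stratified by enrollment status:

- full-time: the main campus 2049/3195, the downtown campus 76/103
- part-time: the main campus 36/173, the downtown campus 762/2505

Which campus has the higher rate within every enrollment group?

the downtown campus

Full-time: the main campus 2049/3195 = 64.1%, the downtown campus 76/103 = 73.8% → the downtown campus
Part-time: the main campus 36/173 = 20.8%, the downtown campus 762/2505 = 30.4% → the downtown campus
The downtown campus has the higher rate in both groups.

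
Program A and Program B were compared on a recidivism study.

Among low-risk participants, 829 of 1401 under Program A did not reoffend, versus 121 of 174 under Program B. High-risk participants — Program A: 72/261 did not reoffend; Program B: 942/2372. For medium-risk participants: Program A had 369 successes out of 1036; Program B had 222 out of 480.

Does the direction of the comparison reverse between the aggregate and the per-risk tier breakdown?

Low-risk: Program A 829/1401 = 59.2%, Program B 121/174 = 69.5% → Program B
High-risk: Program A 72/261 = 27.6%, Program B 942/2372 = 39.7% → Program B
Medium-risk: Program A 369/1036 = 35.6%, Program B 222/480 = 46.2% → Program B
Overall: Program A 1270/2698 = 47.1%, Program B 1285/3026 = 42.5% → Program A
Program B wins each risk group but Program A wins overall — the comparison reverses. Program B's participants skew toward high-risk, which has a lower base rate.

Yes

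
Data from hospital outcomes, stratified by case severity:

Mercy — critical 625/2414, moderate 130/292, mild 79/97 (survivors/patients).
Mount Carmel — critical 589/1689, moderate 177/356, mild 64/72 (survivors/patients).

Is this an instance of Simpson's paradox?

No

Critical: Mercy 625/2414 = 25.9%, Mount Carmel 589/1689 = 34.9% → Mount Carmel
Moderate: Mercy 130/292 = 44.5%, Mount Carmel 177/356 = 49.7% → Mount Carmel
Mild: Mercy 79/97 = 81.4%, Mount Carmel 64/72 = 88.9% → Mount Carmel
Overall: Mercy 834/2803 = 29.8%, Mount Carmel 830/2117 = 39.2% → Mount Carmel
Mount Carmel wins overall and in every case group — no reversal.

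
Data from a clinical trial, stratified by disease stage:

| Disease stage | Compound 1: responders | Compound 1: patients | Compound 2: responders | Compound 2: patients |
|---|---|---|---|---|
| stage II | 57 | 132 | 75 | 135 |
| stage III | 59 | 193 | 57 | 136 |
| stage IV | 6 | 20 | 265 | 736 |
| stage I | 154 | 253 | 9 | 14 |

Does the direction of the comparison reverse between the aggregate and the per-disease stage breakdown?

Yes

Stage II: Compound 1 57/132 = 43.2%, Compound 2 75/135 = 55.6% → Compound 2
Stage III: Compound 1 59/193 = 30.6%, Compound 2 57/136 = 41.9% → Compound 2
Stage IV: Compound 1 6/20 = 30.0%, Compound 2 265/736 = 36.0% → Compound 2
Stage I: Compound 1 154/253 = 60.9%, Compound 2 9/14 = 64.3% → Compound 2
Overall: Compound 1 276/598 = 46.2%, Compound 2 406/1021 = 39.8% → Compound 1
Compound 2 wins each disease group but Compound 1 wins overall — the comparison reverses. Compound 2's patients skew toward stage IV, which has a lower base rate.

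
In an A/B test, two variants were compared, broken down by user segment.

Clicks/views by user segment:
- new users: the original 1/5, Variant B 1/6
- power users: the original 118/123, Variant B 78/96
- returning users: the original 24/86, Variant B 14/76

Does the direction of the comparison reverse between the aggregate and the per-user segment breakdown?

New users: the original 1/5 = 20.0%, Variant B 1/6 = 16.7% → the original
Power users: the original 118/123 = 95.9%, Variant B 78/96 = 81.2% → the original
Returning users: the original 24/86 = 27.9%, Variant B 14/76 = 18.4% → the original
Overall: the original 143/214 = 66.8%, Variant B 93/178 = 52.2% → the original
The original wins overall and in every user group — no reversal.

No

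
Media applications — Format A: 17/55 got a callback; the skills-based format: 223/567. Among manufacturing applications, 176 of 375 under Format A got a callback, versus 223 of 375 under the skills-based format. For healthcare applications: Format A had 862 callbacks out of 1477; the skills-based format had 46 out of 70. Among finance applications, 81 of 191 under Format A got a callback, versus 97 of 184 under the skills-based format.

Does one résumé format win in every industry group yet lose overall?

Media: Format A 17/55 = 30.9%, the skills-based format 223/567 = 39.3% → the skills-based format
Manufacturing: Format A 176/375 = 46.9%, the skills-based format 223/375 = 59.5% → the skills-based format
Healthcare: Format A 862/1477 = 58.4%, the skills-based format 46/70 = 65.7% → the skills-based format
Finance: Format A 81/191 = 42.4%, the skills-based format 97/184 = 52.7% → the skills-based format
Overall: Format A 1136/2098 = 54.1%, the skills-based format 589/1196 = 49.2% → Format A
The skills-based format wins each industry group but Format A wins overall — the comparison reverses. The skills-based format's applications skew toward media, which has a lower base rate.

Yes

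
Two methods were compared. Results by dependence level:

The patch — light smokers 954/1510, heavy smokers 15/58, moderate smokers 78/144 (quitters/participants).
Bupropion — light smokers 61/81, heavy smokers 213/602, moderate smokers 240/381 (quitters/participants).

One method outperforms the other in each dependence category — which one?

Light smokers: the patch 954/1510 = 63.2%, bupropion 61/81 = 75.3% → bupropion
Heavy smokers: the patch 15/58 = 25.9%, bupropion 213/602 = 35.4% → bupropion
Moderate smokers: the patch 78/144 = 54.2%, bupropion 240/381 = 63.0% → bupropion
Bupropion has the higher rate in all 3 groups.

bupropion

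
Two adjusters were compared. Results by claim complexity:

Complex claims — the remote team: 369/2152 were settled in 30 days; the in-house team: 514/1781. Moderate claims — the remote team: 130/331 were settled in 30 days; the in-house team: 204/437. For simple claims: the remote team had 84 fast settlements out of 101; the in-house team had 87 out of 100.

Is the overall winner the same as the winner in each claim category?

Yes

Complex: the remote team 369/2152 = 17.1%, the in-house team 514/1781 = 28.9% → the in-house team
Moderate: the remote team 130/331 = 39.3%, the in-house team 204/437 = 46.7% → the in-house team
Simple: the remote team 84/101 = 83.2%, the in-house team 87/100 = 87.0% → the in-house team
Overall: the remote team 583/2584 = 22.6%, the in-house team 805/2318 = 34.7% → the in-house team
The in-house team wins overall and in every claim group — no reversal.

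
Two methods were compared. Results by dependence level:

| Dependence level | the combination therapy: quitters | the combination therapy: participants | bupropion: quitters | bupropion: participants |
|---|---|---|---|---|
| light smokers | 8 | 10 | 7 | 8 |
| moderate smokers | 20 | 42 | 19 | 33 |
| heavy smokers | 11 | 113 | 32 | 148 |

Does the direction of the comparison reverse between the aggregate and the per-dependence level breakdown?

No

Light smokers: the combination therapy 8/10 = 80.0%, bupropion 7/8 = 87.5% → bupropion
Moderate smokers: the combination therapy 20/42 = 47.6%, bupropion 19/33 = 57.6% → bupropion
Heavy smokers: the combination therapy 11/113 = 9.7%, bupropion 32/148 = 21.6% → bupropion
Overall: the combination therapy 39/165 = 23.6%, bupropion 58/189 = 30.7% → bupropion
Bupropion wins overall and in every dependence group — no reversal.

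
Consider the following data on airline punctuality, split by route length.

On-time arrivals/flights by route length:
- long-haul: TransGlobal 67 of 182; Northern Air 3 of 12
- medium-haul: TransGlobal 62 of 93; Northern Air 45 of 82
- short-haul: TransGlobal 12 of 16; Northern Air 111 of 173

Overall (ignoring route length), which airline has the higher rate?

Northern Air

Long-haul: TransGlobal 67/182 = 36.8%, Northern Air 3/12 = 25.0% → TransGlobal
Medium-haul: TransGlobal 62/93 = 66.7%, Northern Air 45/82 = 54.9% → TransGlobal
Short-haul: TransGlobal 12/16 = 75.0%, Northern Air 111/173 = 64.2% → TransGlobal
Overall: TransGlobal 141/291 = 48.5%, Northern Air 159/267 = 59.6% → Northern Air
(TransGlobal wins every route group but Northern Air wins overall — TransGlobal's flights skew toward the low-rate long-haul group.)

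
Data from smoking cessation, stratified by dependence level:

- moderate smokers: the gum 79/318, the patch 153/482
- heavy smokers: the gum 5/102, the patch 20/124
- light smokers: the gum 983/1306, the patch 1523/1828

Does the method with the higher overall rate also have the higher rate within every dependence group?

Moderate smokers: the gum 79/318 = 24.8%, the patch 153/482 = 31.7% → the patch
Heavy smokers: the gum 5/102 = 4.9%, the patch 20/124 = 16.1% → the patch
Light smokers: the gum 983/1306 = 75.3%, the patch 1523/1828 = 83.3% → the patch
Overall: the gum 1067/1726 = 61.8%, the patch 1696/2434 = 69.7% → the patch
The patch wins overall and in every dependence group — no reversal.

Yes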